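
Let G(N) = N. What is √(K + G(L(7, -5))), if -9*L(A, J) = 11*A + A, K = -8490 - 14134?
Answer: 10*I*√2037/3 ≈ 150.44*I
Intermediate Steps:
K = -22624
L(A, J) = -4*A/3 (L(A, J) = -(11*A + A)/9 = -4*A/3)
√(K + G(L(7, -5))) = √(-22624 - 4/3*7) = √(-22624 - 28/3) = √(-67900/3) = 10*I*√2037/3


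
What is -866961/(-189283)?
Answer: 866961/189283 ≈ 4.5802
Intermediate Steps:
-866961/(-189283) = -866961*(-1)/189283 = -1*(-866961/189283) = 866961/189283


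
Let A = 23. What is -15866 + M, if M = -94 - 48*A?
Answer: -17064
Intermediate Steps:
M = -1198 (M = -94 - 48*23 = -94 - 1104 = -1198)
-15866 + M = -15866 - 1198 = -17064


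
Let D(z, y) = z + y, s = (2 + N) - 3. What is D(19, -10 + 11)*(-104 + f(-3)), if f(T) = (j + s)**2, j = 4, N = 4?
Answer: -1100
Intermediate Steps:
s = 3 (s = (2 + 4) - 3 = 6 - 3 = 3)
f(T) = 49 (f(T) = (4 + 3)**2 = 7**2 = 49)
D(z, y) = y + z
D(19, -10 + 11)*(-104 + f(-3)) = ((-10 + 11) + 19)*(-104 + 49) = (1 + 19)*(-55) = 20*(-55) = -1100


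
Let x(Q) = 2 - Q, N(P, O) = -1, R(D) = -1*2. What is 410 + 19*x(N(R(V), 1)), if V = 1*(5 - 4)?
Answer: 467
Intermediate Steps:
V = 1 (V = 1*1 = 1)
R(D) = -2
410 + 19*x(N(R(V), 1)) = 410 + 19*(2 - 1*(-1)) = 410 + 19*(2 + 1) = 410 + 19*3 = 410 + 57 = 467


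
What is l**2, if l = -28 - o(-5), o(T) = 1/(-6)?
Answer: 27889/36 ≈ 774.69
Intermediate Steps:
o(T) = -1/6
l = -167/6 (l = -28 - 1*(-1/6) = -28 + 1/6 = -167/6 ≈ -27.833)
l**2 = (-167/6)**2 = 27889/36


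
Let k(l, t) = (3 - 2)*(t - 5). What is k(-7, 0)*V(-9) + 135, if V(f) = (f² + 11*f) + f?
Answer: 270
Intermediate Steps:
k(l, t) = -5 + t (k(l, t) = 1*(-5 + t) = -5 + t)
V(f) = f² + 12*f
k(-7, 0)*V(-9) + 135 = (-5 + 0)*(-9*(12 - 9)) + 135 = -(-45)*3 + 135 = -5*(-27) + 135 = 135 + 135 = 270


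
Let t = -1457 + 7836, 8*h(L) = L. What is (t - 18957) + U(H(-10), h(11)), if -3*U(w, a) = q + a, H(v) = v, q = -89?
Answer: -301171/24 ≈ -12549.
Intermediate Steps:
h(L) = L/8
U(w, a) = 89/3 - a/3 (U(w, a) = -(-89 + a)/3 = 89/3 - a/3)
t = 6379
(t - 18957) + U(H(-10), h(11)) = (6379 - 18957) + (89/3 - 11/24) = -12578 + (89/3 - ⅓*11/8) = -12578 + (89/3 - 11/24) = -12578 + 701/24 = -301171/24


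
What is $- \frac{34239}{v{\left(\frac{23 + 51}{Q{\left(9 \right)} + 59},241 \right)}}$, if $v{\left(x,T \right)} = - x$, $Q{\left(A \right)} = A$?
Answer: $\frac{1164126}{37} \approx 31463.0$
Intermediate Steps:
$- \frac{34239}{v{\left(\frac{23 + 51}{Q{\left(9 \right)} + 59},241 \right)}} = - \frac{34239}{\left(-1\right) \frac{23 + 51}{9 + 59}} = - \frac{34239}{\left(-1\right) \frac{74}{68}} = - \frac{34239}{\left(-1\right) 74 \cdot \frac{1}{68}} = - \frac{34239}{\left(-1\right) \frac{37}{34}} = - \frac{34239}{- \frac{37}{34}} = \left(-34239\right) \left(- \frac{34}{37}\right) = \frac{1164126}{37}$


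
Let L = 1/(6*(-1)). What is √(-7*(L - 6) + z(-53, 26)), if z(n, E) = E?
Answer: √2490/6 ≈ 8.3167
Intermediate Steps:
L = -⅙ (L = 1/(-6) = -⅙ ≈ -0.16667)
√(-7*(L - 6) + z(-53, 26)) = √(-7*(-⅙ - 6) + 26) = √(-7*(-37/6) + 26) = √(259/6 + 26) = √(415/6) = √2490/6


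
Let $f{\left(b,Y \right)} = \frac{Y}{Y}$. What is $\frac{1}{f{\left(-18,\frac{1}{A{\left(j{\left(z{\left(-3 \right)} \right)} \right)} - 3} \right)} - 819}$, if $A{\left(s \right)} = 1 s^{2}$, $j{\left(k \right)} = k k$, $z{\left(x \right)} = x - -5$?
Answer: $- \frac{1}{818} \approx -0.0012225$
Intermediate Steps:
$z{\left(x \right)} = 5 + x$ ($z{\left(x \right)} = x + 5 = 5 + x$)
$j{\left(k \right)} = k^{2}$
$A{\left(s \right)} = s^{2}$
$f{\left(b,Y \right)} = 1$
$\frac{1}{f{\left(-18,\frac{1}{A{\left(j{\left(z{\left(-3 \right)} \right)} \right)} - 3} \right)} - 819} = \frac{1}{1 - 819} = \frac{1}{-818} = - \frac{1}{818}$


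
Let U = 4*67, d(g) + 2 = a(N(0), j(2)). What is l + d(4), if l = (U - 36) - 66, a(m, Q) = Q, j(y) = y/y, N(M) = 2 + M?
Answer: 165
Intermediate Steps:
j(y) = 1
d(g) = -1 (d(g) = -2 + 1 = -1)
U = 268
l = 166 (l = (268 - 36) - 66 = 232 - 66 = 166)
l + d(4) = 166 - 1 = 165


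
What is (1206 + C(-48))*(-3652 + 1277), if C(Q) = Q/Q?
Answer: -2866625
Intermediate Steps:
C(Q) = 1
(1206 + C(-48))*(-3652 + 1277) = (1206 + 1)*(-3652 + 1277) = 1207*(-2375) = -2866625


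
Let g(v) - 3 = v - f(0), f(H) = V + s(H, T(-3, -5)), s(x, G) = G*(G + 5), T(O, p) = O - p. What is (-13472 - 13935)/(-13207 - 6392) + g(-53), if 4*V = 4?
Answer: -1246528/19599 ≈ -63.602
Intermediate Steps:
s(x, G) = G*(5 + G)
V = 1 (V = (¼)*4 = 1)
f(H) = 15 (f(H) = 1 + (-3 - 1*(-5))*(5 + (-3 - 1*(-5))) = 1 + (-3 + 5)*(5 + (-3 + 5)) = 1 + 2*(5 + 2) = 1 + 2*7 = 1 + 14 = 15)
g(v) = -12 + v (g(v) = 3 + (v - 1*15) = 3 + (v - 15) = 3 + (-15 + v) = -12 + v)
(-13472 - 13935)/(-13207 - 6392) + g(-53) = (-13472 - 13935)/(-13207 - 6392) + (-12 - 53) = -27407/(-19599) - 65 = -27407*(-1/19599) - 65 = 27407/19599 - 65 = -1246528/19599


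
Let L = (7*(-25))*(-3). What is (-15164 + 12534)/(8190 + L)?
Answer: -526/1743 ≈ -0.30178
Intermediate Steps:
L = 525 (L = -175*(-3) = 525)
(-15164 + 12534)/(8190 + L) = (-15164 + 12534)/(8190 + 525) = -2630/8715 = -2630*1/8715 = -526/1743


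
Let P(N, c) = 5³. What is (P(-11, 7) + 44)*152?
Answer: 25688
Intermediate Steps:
P(N, c) = 125
(P(-11, 7) + 44)*152 = (125 + 44)*152 = 169*152 = 25688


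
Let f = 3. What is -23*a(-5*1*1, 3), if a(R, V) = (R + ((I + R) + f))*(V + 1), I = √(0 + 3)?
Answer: 644 - 92*√3 ≈ 484.65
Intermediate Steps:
I = √3 ≈ 1.7320
a(R, V) = (1 + V)*(3 + √3 + 2*R) (a(R, V) = (R + ((√3 + R) + 3))*(V + 1) = (R + ((R + √3) + 3))*(1 + V) = (R + (3 + R + √3))*(1 + V) = (3 + √3 + 2*R)*(1 + V) = (1 + V)*(3 + √3 + 2*R))
-23*a(-5*1*1, 3) = -23*(3 + √3 + 2*(-5*1*1) + 3*3 + 3*√3 + 2*(-5*1*1)*3) = -23*(3 + √3 + 2*(-5*1) + 9 + 3*√3 + 2*(-5*1)*3) = -23*(3 + √3 + 2*(-5) + 9 + 3*√3 + 2*(-5)*3) = -23*(3 + √3 - 10 + 9 + 3*√3 - 30) = -23*(-28 + 4*√3) = 644 - 92*√3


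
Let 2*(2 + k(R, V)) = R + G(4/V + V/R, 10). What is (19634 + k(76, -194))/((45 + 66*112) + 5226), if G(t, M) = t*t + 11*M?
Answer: 536081177425/344094130296 ≈ 1.5579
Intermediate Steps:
G(t, M) = t**2 + 11*M
k(R, V) = 53 + R/2 + (4/V + V/R)**2/2 (k(R, V) = -2 + (R + ((4/V + V/R)**2 + 11*10))/2 = -2 + (R + ((4/V + V/R)**2 + 110))/2 = -2 + (R + (110 + (4/V + V/R)**2))/2 = -2 + (110 + R + (4/V + V/R)**2)/2 = -2 + (55 + R/2 + (4/V + V/R)**2/2) = 53 + R/2 + (4/V + V/R)**2/2)
(19634 + k(76, -194))/((45 + 66*112) + 5226) = (19634 + (53 + (1/2)*76 + (1/2)*((-194)**2 + 4*76)**2/(76**2*(-194)**2)))/((45 + 66*112) + 5226) = (19634 + (53 + 38 + (1/2)*(1/5776)*(1/37636)*(37636 + 304)**2))/((45 + 7392) + 5226) = (19634 + (53 + 38 + (1/2)*(1/5776)*(1/37636)*37940**2))/(7437 + 5226) = (19634 + (53 + 38 + (1/2)*(1/5776)*(1/37636)*1439443600))/12663 = (19634 + (53 + 38 + 89965225/27173192))*(1/12663) = (19634 + 2562725697/27173192)*(1/12663) = (536081177425/27173192)*(1/12663) = 536081177425/344094130296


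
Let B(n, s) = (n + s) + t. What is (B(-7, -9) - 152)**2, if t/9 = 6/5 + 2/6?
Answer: 594441/25 ≈ 23778.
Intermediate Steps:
t = 69/5 (t = 9*(6/5 + 2/6) = 9*(6*(1/5) + 2*(1/6)) = 9*(6/5 + 1/3) = 9*(23/15) = 69/5 ≈ 13.800)
B(n, s) = 69/5 + n + s (B(n, s) = (n + s) + 69/5 = 69/5 + n + s)
(B(-7, -9) - 152)**2 = ((69/5 - 7 - 9) - 152)**2 = (-11/5 - 152)**2 = (-771/5)**2 = 594441/25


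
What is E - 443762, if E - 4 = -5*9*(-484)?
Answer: -421978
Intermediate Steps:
E = 21784 (E = 4 - 5*9*(-484) = 4 - 45*(-484) = 4 + 21780 = 21784)
E - 443762 = 21784 - 443762 = -421978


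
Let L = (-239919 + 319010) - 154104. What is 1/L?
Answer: -1/75013 ≈ -1.3331e-5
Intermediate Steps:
L = -75013 (L = 79091 - 154104 = -75013)
1/L = 1/(-75013) = -1/75013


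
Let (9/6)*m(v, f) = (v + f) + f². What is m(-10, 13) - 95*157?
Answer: -44401/3 ≈ -14800.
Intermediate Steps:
m(v, f) = 2*f/3 + 2*v/3 + 2*f²/3 (m(v, f) = 2*((v + f) + f²)/3 = 2*((f + v) + f²)/3 = 2*(f + v + f²)/3 = 2*f/3 + 2*v/3 + 2*f²/3)
m(-10, 13) - 95*157 = ((⅔)*13 + (⅔)*(-10) + (⅔)*13²) - 95*157 = (26/3 - 20/3 + (⅔)*169) - 14915 = (26/3 - 20/3 + 338/3) - 14915 = 344/3 - 14915 = -44401/3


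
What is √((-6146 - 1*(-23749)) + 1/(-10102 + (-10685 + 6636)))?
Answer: 2*√881253708963/14151 ≈ 132.68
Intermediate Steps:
√((-6146 - 1*(-23749)) + 1/(-10102 + (-10685 + 6636))) = √((-6146 + 23749) + 1/(-10102 - 4049)) = √(17603 + 1/(-14151)) = √(17603 - 1/14151) = √(249100052/14151) = 2*√881253708963/14151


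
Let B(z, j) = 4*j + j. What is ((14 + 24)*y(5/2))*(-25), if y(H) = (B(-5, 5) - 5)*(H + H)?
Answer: -95000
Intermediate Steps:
B(z, j) = 5*j
y(H) = 40*H (y(H) = (5*5 - 5)*(H + H) = (25 - 5)*(2*H) = 20*(2*H) = 40*H)
((14 + 24)*y(5/2))*(-25) = ((14 + 24)*(40*(5/2)))*(-25) = (38*(40*(5*(½))))*(-25) = (38*(40*(5/2)))*(-25) = (38*100)*(-25) = 3800*(-25) = -95000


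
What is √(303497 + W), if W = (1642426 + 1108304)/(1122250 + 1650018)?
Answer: √583131168255437042/1386134 ≈ 550.91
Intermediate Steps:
W = 1375365/1386134 (W = 2750730/2772268 = 2750730*(1/2772268) = 1375365/1386134 ≈ 0.99223)
√(303497 + W) = √(303497 + 1375365/1386134) = √(420688885963/1386134) = √583131168255437042/1386134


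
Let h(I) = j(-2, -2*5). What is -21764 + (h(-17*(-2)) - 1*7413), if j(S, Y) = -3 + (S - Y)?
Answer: -29172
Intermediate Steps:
j(S, Y) = -3 + S - Y
h(I) = 5 (h(I) = -3 - 2 - (-2)*5 = -3 - 2 - 1*(-10) = -3 - 2 + 10 = 5)
-21764 + (h(-17*(-2)) - 1*7413) = -21764 + (5 - 1*7413) = -21764 + (5 - 7413) = -21764 - 7408 = -29172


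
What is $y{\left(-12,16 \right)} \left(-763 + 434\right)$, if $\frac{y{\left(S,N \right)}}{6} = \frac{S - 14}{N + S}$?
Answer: $12831$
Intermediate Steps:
$y{\left(S,N \right)} = \frac{6 \left(-14 + S\right)}{N + S}$ ($y{\left(S,N \right)} = 6 \frac{S - 14}{N + S} = 6 \frac{-14 + S}{N + S} = \frac{6 \left(-14 + S\right)}{N + S}$)
$y{\left(-12,16 \right)} \left(-763 + 434\right) = \frac{6 \left(-14 - 12\right)}{16 - 12} \left(-763 + 434\right) = 6 \cdot \frac{1}{4} \left(-26\right) \left(-329\right) = \left(-39\right) \left(-329\right) = 12831$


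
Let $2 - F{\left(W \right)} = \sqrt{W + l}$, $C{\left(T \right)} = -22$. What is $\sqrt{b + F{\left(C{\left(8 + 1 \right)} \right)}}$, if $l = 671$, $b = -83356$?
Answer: $\sqrt{-83354 - \sqrt{649}} \approx 288.75 i$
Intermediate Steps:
$F{\left(W \right)} = 2 - \sqrt{671 + W}$ ($F{\left(W \right)} = 2 - \sqrt{W + 671} = 2 - \sqrt{671 + W}$)
$\sqrt{b + F{\left(C{\left(8 + 1 \right)} \right)}} = \sqrt{-83356 + \left(2 - \sqrt{671 - 22}\right)} = \sqrt{-83356 + \left(2 - \sqrt{649}\right)} = \sqrt{-83354 - \sqrt{649}}$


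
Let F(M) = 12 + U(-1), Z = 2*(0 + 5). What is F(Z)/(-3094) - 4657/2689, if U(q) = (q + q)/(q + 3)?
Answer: -14438337/8319766 ≈ -1.7354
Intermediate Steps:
U(q) = 2*q/(3 + q) (U(q) = (2*q)/(3 + q) = 2*q/(3 + q))
Z = 10 (Z = 2*5 = 10)
F(M) = 11 (F(M) = 12 + 2*(-1)/(3 - 1) = 12 + 2*(-1)/2 = 12 + 2*(-1)*(½) = 12 - 1 = 11)
F(Z)/(-3094) - 4657/2689 = 11/(-3094) - 4657/2689 = 11*(-1/3094) - 4657*1/2689 = -11/3094 - 4657/2689 = -14438337/8319766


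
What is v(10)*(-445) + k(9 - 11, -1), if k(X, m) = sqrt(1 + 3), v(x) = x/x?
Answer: -443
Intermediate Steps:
v(x) = 1
k(X, m) = 2 (k(X, m) = sqrt(4) = 2)
v(10)*(-445) + k(9 - 11, -1) = 1*(-445) + 2 = -445 + 2 = -443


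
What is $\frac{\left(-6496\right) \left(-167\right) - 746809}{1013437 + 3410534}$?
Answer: $\frac{338023}{4423971} \approx 0.076407$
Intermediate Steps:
$\frac{\left(-6496\right) \left(-167\right) - 746809}{1013437 + 3410534} = \frac{1084832 - 746809}{4423971} = 338023 \cdot \frac{1}{4423971} = \frac{338023}{4423971}$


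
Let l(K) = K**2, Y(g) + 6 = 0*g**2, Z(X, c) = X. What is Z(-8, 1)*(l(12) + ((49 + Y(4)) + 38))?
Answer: -1800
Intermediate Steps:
Y(g) = -6 (Y(g) = -6 + 0*g**2 = -6 + 0 = -6)
Z(-8, 1)*(l(12) + ((49 + Y(4)) + 38)) = -8*(12**2 + ((49 - 6) + 38)) = -8*(144 + (43 + 38)) = -8*(144 + 81) = -8*225 = -1800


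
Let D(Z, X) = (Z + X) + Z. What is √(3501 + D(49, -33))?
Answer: √3566 ≈ 59.716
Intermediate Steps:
D(Z, X) = X + 2*Z (D(Z, X) = (X + Z) + Z = X + 2*Z)
√(3501 + D(49, -33)) = √(3501 + (-33 + 2*49)) = √(3501 + (-33 + 98)) = √(3501 + 65) = √3566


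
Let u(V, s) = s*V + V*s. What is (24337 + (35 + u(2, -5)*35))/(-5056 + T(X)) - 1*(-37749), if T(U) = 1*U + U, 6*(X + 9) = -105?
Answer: 192835969/5109 ≈ 37744.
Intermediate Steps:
u(V, s) = 2*V*s (u(V, s) = V*s + V*s = 2*V*s)
X = -53/2 (X = -9 + (⅙)*(-105) = -9 - 35/2 = -53/2 ≈ -26.500)
T(U) = 2*U (T(U) = U + U = 2*U)
(24337 + (35 + u(2, -5)*35))/(-5056 + T(X)) - 1*(-37749) = (24337 + (35 + (2*2*(-5))*35))/(-5056 + 2*(-53/2)) - 1*(-37749) = (24337 + (35 - 20*35))/(-5056 - 53) + 37749 = (24337 + (35 - 700))/(-5109) + 37749 = (24337 - 665)*(-1/5109) + 37749 = 23672*(-1/5109) + 37749 = -23672/5109 + 37749 = 192835969/5109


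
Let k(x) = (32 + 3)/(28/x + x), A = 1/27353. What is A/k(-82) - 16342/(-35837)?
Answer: 641327926098/1406657976535 ≈ 0.45592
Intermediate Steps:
A = 1/27353 ≈ 3.6559e-5
k(x) = 35/(x + 28/x)
A/k(-82) - 16342/(-35837) = 1/(27353*((35*(-82)/(28 + (-82)**2)))) - 16342/(-35837) = 1/(27353*((35*(-82)/(28 + 6724)))) - 16342*(-1/35837) = 1/(27353*((35*(-82)/6752))) + 16342/35837 = 1/(27353*((35*(-82)*(1/6752)))) + 16342/35837 = 1/(27353*(-1435/3376)) + 16342/35837 = (1/27353)*(-3376/1435) + 16342/35837 = -3376/39251555 + 16342/35837 = 641327926098/1406657976535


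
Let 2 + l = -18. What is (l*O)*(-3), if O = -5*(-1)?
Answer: 300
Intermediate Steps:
l = -20 (l = -2 - 18 = -20)
O = 5
(l*O)*(-3) = -20*5*(-3) = -100*(-3) = 300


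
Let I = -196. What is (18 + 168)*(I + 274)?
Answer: 14508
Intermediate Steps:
(18 + 168)*(I + 274) = (18 + 168)*(-196 + 274) = 186*78 = 14508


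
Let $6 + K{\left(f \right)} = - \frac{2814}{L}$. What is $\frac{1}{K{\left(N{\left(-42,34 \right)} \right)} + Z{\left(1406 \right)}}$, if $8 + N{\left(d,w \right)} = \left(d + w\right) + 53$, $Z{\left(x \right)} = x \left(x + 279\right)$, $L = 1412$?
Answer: $\frac{706}{1672586017} \approx 4.221 \cdot 10^{-7}$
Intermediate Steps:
$Z{\left(x \right)} = x \left(279 + x\right)$
$N{\left(d,w \right)} = 45 + d + w$ ($N{\left(d,w \right)} = -8 + \left(\left(d + w\right) + 53\right) = -8 + \left(53 + d + w\right) = 45 + d + w$)
$K{\left(f \right)} = - \frac{5643}{706}$ ($K{\left(f \right)} = -6 - \frac{2814}{1412} = -6 - \frac{1407}{706} = - \frac{5643}{706}$)
$\frac{1}{K{\left(N{\left(-42,34 \right)} \right)} + Z{\left(1406 \right)}} = \frac{1}{- \frac{5643}{706} + 1406 \left(279 + 1406\right)} = \frac{1}{- \frac{5643}{706} + 1406 \cdot 1685} = \frac{1}{- \frac{5643}{706} + 2369110} = \frac{1}{\frac{1672586017}{706}} = \frac{706}{1672586017}$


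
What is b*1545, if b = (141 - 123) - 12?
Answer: 9270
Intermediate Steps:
b = 6 (b = 18 - 12 = 6)
b*1545 = 6*1545 = 9270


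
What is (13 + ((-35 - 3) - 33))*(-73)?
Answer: 4234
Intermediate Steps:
(13 + ((-35 - 3) - 33))*(-73) = (13 + (-38 - 33))*(-73) = (13 - 71)*(-73) = -58*(-73) = 4234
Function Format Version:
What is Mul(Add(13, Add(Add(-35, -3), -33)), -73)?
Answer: 4234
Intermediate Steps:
Mul(Add(13, Add(Add(-35, -3), -33)), -73) = Mul(Add(13, Add(-38, -33)), -73) = Mul(Add(13, -71), -73) = Mul(-58, -73) = 4234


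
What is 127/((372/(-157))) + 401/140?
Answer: -165143/3255 ≈ -50.735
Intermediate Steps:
127/((372/(-157))) + 401/140 = 127/((372*(-1/157))) + 401*(1/140) = 127/(-372/157) + 401/140 = 127*(-157/372) + 401/140 = -19939/372 + 401/140 = -165143/3255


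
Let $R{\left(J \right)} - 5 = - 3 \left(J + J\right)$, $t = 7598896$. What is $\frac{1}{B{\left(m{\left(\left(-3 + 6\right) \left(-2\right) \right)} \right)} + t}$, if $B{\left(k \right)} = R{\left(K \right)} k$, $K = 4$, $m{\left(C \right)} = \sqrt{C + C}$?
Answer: $\frac{1899724}{14435805105787} + \frac{19 i \sqrt{3}}{28871610211574} \approx 1.316 \cdot 10^{-7} + 1.1398 \cdot 10^{-12} i$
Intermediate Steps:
$m{\left(C \right)} = \sqrt{2} \sqrt{C}$ ($m{\left(C \right)} = \sqrt{2 C} = \sqrt{2} \sqrt{C}$)
$R{\left(J \right)} = 5 - 6 J$ ($R{\left(J \right)} = 5 - 3 \left(J + J\right) = 5 - 3 \cdot 2 J = 5 - 6 J$)
$B{\left(k \right)} = - 19 k$ ($B{\left(k \right)} = \left(5 - 24\right) k = - 19 k$)
$\frac{1}{B{\left(m{\left(\left(-3 + 6\right) \left(-2\right) \right)} \right)} + t} = \frac{1}{- 19 \sqrt{2} \sqrt{\left(-3 + 6\right) \left(-2\right)} + 7598896} = \frac{1}{- 19 \sqrt{2} \sqrt{3 \left(-2\right)} + 7598896} = \frac{1}{- 19 \sqrt{2} \sqrt{-6} + 7598896} = \frac{1}{- 19 \sqrt{2} i \sqrt{6} + 7598896} = \frac{1}{- 19 \cdot 2 i \sqrt{3} + 7598896} = \frac{1}{- 38 i \sqrt{3} + 7598896} = \frac{1}{7598896 - 38 i \sqrt{3}}$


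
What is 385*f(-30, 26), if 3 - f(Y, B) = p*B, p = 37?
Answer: -369215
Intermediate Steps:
f(Y, B) = 3 - 37*B
385*f(-30, 26) = 385*(3 - 37*26) = 385*(3 - 962) = 385*(-959) = -369215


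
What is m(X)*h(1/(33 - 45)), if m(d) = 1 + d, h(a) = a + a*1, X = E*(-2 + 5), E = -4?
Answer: 11/6 ≈ 1.8333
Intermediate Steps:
X = -12 (X = -4*(-2 + 5) = -4*3 = -12)
h(a) = 2*a (h(a) = a + a = 2*a)
m(X)*h(1/(33 - 45)) = (1 - 12)*(2/(33 - 45)) = -22/(-12) = -22*(-1)/12 = -11*(-⅙) = 11/6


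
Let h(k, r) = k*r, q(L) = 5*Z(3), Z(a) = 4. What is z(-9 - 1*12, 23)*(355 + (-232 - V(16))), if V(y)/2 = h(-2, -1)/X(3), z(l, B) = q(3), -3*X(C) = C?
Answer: 2540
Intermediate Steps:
X(C) = -C/3
q(L) = 20 (q(L) = 5*4 = 20)
z(l, B) = 20
V(y) = -4 (V(y) = 2*((-2*(-1))/((-1/3*3))) = 2*(2/(-1)) = 2*(2*(-1)) = 2*(-2) = -4)
z(-9 - 1*12, 23)*(355 + (-232 - V(16))) = 20*(355 + (-232 - 1*(-4))) = 20*(355 + (-232 + 4)) = 20*(355 - 228) = 20*127 = 2540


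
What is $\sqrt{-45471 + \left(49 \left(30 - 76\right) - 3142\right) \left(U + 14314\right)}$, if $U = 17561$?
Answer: $i \sqrt{172042971} \approx 13117.0 i$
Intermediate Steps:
$\sqrt{-45471 + \left(49 \left(30 - 76\right) - 3142\right) \left(U + 14314\right)} = \sqrt{-45471 + \left(49 \left(30 - 76\right) - 3142\right) \left(17561 + 14314\right)} = \sqrt{-45471 + \left(49 \left(-46\right) - 3142\right) 31875} = \sqrt{-45471 + \left(-2254 - 3142\right) 31875} = \sqrt{-45471 - 171997500} = \sqrt{-172042971} = i \sqrt{172042971}$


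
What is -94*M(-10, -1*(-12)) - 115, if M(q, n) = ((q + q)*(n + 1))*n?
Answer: 293165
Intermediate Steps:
M(q, n) = 2*n*q*(1 + n) (M(q, n) = ((2*q)*(1 + n))*n = (2*q*(1 + n))*n = 2*n*q*(1 + n))
-94*M(-10, -1*(-12)) - 115 = -188*(-1*(-12))*(-10)*(1 - 1*(-12)) - 115 = -188*12*(-10)*(1 + 12) - 115 = -188*12*(-10)*13 - 115 = -94*(-3120) - 115 = 293280 - 115 = 293165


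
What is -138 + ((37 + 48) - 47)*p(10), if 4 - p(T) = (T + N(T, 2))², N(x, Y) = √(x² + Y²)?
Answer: -7738 - 1520*√26 ≈ -15489.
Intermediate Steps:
N(x, Y) = √(Y² + x²)
p(T) = 4 - (T + √(4 + T²))² (p(T) = 4 - (T + √(2² + T²))² = 4 - (T + √(4 + T²))²)
-138 + ((37 + 48) - 47)*p(10) = -138 + ((37 + 48) - 47)*(4 - (10 + √(4 + 10²))²) = -138 + (85 - 47)*(4 - (10 + √(4 + 100))²) = -138 + 38*(4 - (10 + √104)²) = -138 + 38*(4 - (10 + 2*√26)²) = -138 + (152 - 38*(10 + 2*√26)²) = 14 - 38*(10 + 2*√26)²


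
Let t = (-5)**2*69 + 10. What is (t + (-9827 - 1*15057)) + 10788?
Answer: -12361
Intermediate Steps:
t = 1735 (t = 25*69 + 10 = 1725 + 10 = 1735)
(t + (-9827 - 1*15057)) + 10788 = (1735 + (-9827 - 1*15057)) + 10788 = (1735 + (-9827 - 15057)) + 10788 = (1735 - 24884) + 10788 = -23149 + 10788 = -12361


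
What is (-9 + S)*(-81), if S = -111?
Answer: 9720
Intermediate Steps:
(-9 + S)*(-81) = (-9 - 111)*(-81) = -120*(-81) = 9720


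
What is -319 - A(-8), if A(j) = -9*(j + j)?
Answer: -463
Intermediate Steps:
A(j) = -18*j
-319 - A(-8) = -319 - (-18)*(-8) = -319 - 1*144 = -319 - 144 = -463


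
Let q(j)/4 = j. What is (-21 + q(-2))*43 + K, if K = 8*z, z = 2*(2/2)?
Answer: -1231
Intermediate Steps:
q(j) = 4*j
z = 2 (z = 2*(2*(½)) = 2*1 = 2)
K = 16 (K = 8*2 = 16)
(-21 + q(-2))*43 + K = (-21 + 4*(-2))*43 + 16 = (-21 - 8)*43 + 16 = -29*43 + 16 = -1247 + 16 = -1231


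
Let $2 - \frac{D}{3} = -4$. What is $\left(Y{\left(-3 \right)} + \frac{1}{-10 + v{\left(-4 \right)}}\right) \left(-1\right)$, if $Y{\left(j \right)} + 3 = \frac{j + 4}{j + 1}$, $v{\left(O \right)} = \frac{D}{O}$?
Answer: $\frac{207}{58} \approx 3.569$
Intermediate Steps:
$D = 18$ ($D = 6 - -12 = 6 + 12 = 18$)
$v{\left(O \right)} = \frac{18}{O}$
$Y{\left(j \right)} = -3 + \frac{4 + j}{1 + j}$ ($Y{\left(j \right)} = -3 + \frac{j + 4}{j + 1} = -3 + \frac{4 + j}{1 + j}$)
$\left(Y{\left(-3 \right)} + \frac{1}{-10 + v{\left(-4 \right)}}\right) \left(-1\right) = \left(\frac{1 - -6}{1 - 3} + \frac{1}{-10 + \frac{18}{-4}}\right) \left(-1\right) = \left(\frac{1 + 6}{-2} + \frac{1}{-10 + 18 \left(- \frac{1}{4}\right)}\right) \left(-1\right) = \left(\left(- \frac{1}{2}\right) 7 + \frac{1}{-10 - \frac{9}{2}}\right) \left(-1\right) = \left(- \frac{7}{2} + \frac{1}{- \frac{29}{2}}\right) \left(-1\right) = \left(- \frac{7}{2} - \frac{2}{29}\right) \left(-1\right) = \left(- \frac{207}{58}\right) \left(-1\right) = \frac{207}{58}$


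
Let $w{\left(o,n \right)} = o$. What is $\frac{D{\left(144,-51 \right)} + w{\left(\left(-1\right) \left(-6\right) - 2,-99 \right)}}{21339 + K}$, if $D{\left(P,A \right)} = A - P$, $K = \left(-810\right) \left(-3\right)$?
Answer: $- \frac{191}{23769} \approx -0.0080357$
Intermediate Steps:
$K = 2430$
$\frac{D{\left(144,-51 \right)} + w{\left(\left(-1\right) \left(-6\right) - 2,-99 \right)}}{21339 + K} = \frac{\left(-51 - 144\right) - -4}{21339 + 2430} = \frac{\left(-51 - 144\right) + \left(6 - 2\right)}{23769} = \left(-195 + 4\right) \frac{1}{23769} = \left(-191\right) \frac{1}{23769} = - \frac{191}{23769}$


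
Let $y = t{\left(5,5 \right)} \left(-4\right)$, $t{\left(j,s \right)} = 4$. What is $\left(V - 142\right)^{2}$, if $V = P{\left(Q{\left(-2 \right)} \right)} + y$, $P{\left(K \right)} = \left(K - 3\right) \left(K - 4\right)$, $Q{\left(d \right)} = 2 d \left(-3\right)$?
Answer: $7396$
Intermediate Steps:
$Q{\left(d \right)} = - 6 d$
$P{\left(K \right)} = \left(-4 + K\right) \left(-3 + K\right)$ ($P{\left(K \right)} = \left(-3 + K\right) \left(-4 + K\right) = \left(-4 + K\right) \left(-3 + K\right)$)
$y = -16$ ($y = 4 \left(-4\right) = -16$)
$V = 56$ ($V = \left(12 + \left(\left(-6\right) \left(-2\right)\right)^{2} - 7 \left(\left(-6\right) \left(-2\right)\right)\right) - 16 = \left(12 + 12^{2} - 84\right) - 16 = \left(12 + 144 - 84\right) - 16 = 72 - 16 = 56$)
$\left(V - 142\right)^{2} = \left(56 - 142\right)^{2} = \left(-86\right)^{2} = 7396$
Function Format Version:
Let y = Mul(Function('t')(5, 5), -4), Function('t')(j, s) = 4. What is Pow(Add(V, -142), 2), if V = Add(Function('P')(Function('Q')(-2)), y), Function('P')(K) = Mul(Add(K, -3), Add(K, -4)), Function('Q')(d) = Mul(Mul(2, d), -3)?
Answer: 7396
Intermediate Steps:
Function('Q')(d) = Mul(-6, d)
Function('P')(K) = Mul(Add(-4, K), Add(-3, K)) (Function('P')(K) = Mul(Add(-3, K), Add(-4, K)) = Mul(Add(-4, K), Add(-3, K)))
y = -16 (y = Mul(4, -4) = -16)
V = 56 (V = Add(Add(12, Pow(Mul(-6, -2), 2), Mul(-7, Mul(-6, -2))), -16) = Add(Add(12, Pow(12, 2), Mul(-7, 12)), -16) = Add(Add(12, 144, -84), -16) = Add(72, -16) = 56)
Pow(Add(V, -142), 2) = Pow(Add(56, -142), 2) = Pow(-86, 2) = 7396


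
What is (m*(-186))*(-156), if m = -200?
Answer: -5803200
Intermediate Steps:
(m*(-186))*(-156) = -200*(-186)*(-156) = 37200*(-156) = -5803200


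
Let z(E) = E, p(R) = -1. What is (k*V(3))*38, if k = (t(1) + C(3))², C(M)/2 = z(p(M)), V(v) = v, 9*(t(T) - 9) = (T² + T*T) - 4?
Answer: 141398/27 ≈ 5237.0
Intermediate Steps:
t(T) = 77/9 + 2*T²/9 (t(T) = 9 + ((T² + T*T) - 4)/9 = 9 + ((T² + T²) - 4)/9 = 9 + (2*T² - 4)/9 = 9 + (-4 + 2*T²)/9 = 9 + (-4/9 + 2*T²/9) = 77/9 + 2*T²/9)
C(M) = -2 (C(M) = 2*(-1) = -2)
k = 3721/81 (k = ((77/9 + (2/9)*1²) - 2)² = ((77/9 + (2/9)*1) - 2)² = ((77/9 + 2/9) - 2)² = (79/9 - 2)² = (61/9)² = 3721/81 ≈ 45.938)
(k*V(3))*38 = ((3721/81)*3)*38 = (3721/27)*38 = 141398/27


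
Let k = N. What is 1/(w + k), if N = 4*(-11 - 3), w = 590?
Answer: 1/534 ≈ 0.0018727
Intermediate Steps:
N = -56 (N = 4*(-14) = -56)
k = -56
1/(w + k) = 1/(590 - 56) = 1/534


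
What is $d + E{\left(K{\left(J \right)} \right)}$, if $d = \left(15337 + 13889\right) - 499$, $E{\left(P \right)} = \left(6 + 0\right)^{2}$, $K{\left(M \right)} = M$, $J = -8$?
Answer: $28763$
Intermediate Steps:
$E{\left(P \right)} = 36$ ($E{\left(P \right)} = 6^{2} = 36$)
$d = 28727$ ($d = 29226 - 499 = 28727$)
$d + E{\left(K{\left(J \right)} \right)} = 28727 + 36 = 28763$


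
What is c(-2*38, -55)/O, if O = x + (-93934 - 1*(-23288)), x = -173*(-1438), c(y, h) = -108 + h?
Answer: -163/178128 ≈ -0.00091507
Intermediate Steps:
x = 248774
O = 178128 (O = 248774 + (-93934 - 1*(-23288)) = 248774 + (-93934 + 23288) = 248774 - 70646 = 178128)
c(-2*38, -55)/O = (-108 - 55)/178128 = -163*1/178128 = -163/178128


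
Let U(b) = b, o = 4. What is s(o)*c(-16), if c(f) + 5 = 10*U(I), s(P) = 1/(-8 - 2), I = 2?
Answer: -3/2 ≈ -1.5000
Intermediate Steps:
s(P) = -1/10 (s(P) = 1/(-10) = -1/10)
c(f) = 15 (c(f) = -5 + 10*2 = -5 + 20 = 15)
s(o)*c(-16) = -1/10*15 = -3/2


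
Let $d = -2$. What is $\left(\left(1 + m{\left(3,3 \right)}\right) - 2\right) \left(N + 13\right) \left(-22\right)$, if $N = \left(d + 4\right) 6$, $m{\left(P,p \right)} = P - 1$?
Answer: $-550$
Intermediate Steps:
$m{\left(P,p \right)} = -1 + P$ ($m{\left(P,p \right)} = P - 1 = -1 + P$)
$N = 12$ ($N = \left(-2 + 4\right) 6 = 2 \cdot 6 = 12$)
$\left(\left(1 + m{\left(3,3 \right)}\right) - 2\right) \left(N + 13\right) \left(-22\right) = \left(\left(1 + \left(-1 + 3\right)\right) - 2\right) \left(12 + 13\right) \left(-22\right) = \left(\left(1 + 2\right) - 2\right) 25 \left(-22\right) = \left(3 - 2\right) 25 \left(-22\right) = 1 \cdot 25 \left(-22\right) = 25 \left(-22\right) = -550$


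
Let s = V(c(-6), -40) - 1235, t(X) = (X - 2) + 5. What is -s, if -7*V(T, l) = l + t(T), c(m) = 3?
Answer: 8611/7 ≈ 1230.1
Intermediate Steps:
t(X) = 3 + X (t(X) = (-2 + X) + 5 = 3 + X)
V(T, l) = -3/7 - T/7 - l/7 (V(T, l) = -(l + (3 + T))/7 = -(3 + T + l)/7 = -3/7 - T/7 - l/7)
s = -8611/7 (s = (-3/7 - 1/7*3 - 1/7*(-40)) - 1235 = (-3/7 - 3/7 + 40/7) - 1235 = 34/7 - 1235 = -8611/7 ≈ -1230.1)
-s = -1*(-8611/7) = 8611/7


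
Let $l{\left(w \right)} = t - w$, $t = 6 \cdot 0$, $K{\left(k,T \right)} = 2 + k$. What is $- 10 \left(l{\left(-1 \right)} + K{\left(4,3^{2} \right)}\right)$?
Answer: $-70$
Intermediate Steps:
$t = 0$
$l{\left(w \right)} = - w$ ($l{\left(w \right)} = 0 - w = - w$)
$- 10 \left(l{\left(-1 \right)} + K{\left(4,3^{2} \right)}\right) = - 10 \left(\left(-1\right) \left(-1\right) + \left(2 + 4\right)\right) = - 10 \left(1 + 6\right) = \left(-10\right) 7 = -70$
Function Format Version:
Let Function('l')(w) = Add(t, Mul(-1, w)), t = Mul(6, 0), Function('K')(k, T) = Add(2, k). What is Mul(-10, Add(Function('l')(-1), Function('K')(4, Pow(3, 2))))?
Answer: -70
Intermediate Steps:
t = 0
Function('l')(w) = Mul(-1, w) (Function('l')(w) = Add(0, Mul(-1, w)) = Mul(-1, w))
Mul(-10, Add(Function('l')(-1), Function('K')(4, Pow(3, 2)))) = Mul(-10, Add(Mul(-1, -1), Add(2, 4))) = Mul(-10, Add(1, 6)) = Mul(-10, 7) = -70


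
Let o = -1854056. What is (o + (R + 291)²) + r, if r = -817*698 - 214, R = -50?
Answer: -2366455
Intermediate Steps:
r = -570480 (r = -570266 - 214 = -570480)
(o + (R + 291)²) + r = (-1854056 + (-50 + 291)²) - 570480 = (-1854056 + 241²) - 570480 = (-1854056 + 58081) - 570480 = -1795975 - 570480 = -2366455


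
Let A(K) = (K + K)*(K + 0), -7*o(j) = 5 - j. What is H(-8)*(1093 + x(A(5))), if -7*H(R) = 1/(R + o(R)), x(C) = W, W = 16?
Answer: 1109/69 ≈ 16.072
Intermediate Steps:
o(j) = -5/7 + j/7 (o(j) = -(5 - j)/7 = -5/7 + j/7)
A(K) = 2*K**2 (A(K) = (2*K)*K = 2*K**2)
x(C) = 16
H(R) = -1/(7*(-5/7 + 8*R/7)) (H(R) = -1/(7*(R + (-5/7 + R/7))) = -1/(7*(-5/7 + 8*R/7)))
H(-8)*(1093 + x(A(5))) = (-1/(-5 + 8*(-8)))*(1093 + 16) = -1/(-5 - 64)*1109 = -1/(-69)*1109 = -1*(-1/69)*1109 = (1/69)*1109 = 1109/69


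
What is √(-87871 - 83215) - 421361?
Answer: -421361 + I*√171086 ≈ -4.2136e+5 + 413.63*I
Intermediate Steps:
√(-87871 - 83215) - 421361 = √(-171086) - 421361 = I*√171086 - 421361 = -421361 + I*√171086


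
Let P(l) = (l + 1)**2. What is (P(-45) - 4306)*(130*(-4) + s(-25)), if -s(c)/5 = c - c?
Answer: 1232400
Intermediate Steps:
P(l) = (1 + l)**2
s(c) = 0 (s(c) = -5*(c - c) = -5*0 = 0)
(P(-45) - 4306)*(130*(-4) + s(-25)) = ((1 - 45)**2 - 4306)*(130*(-4) + 0) = ((-44)**2 - 4306)*(-520 + 0) = (1936 - 4306)*(-520) = -2370*(-520) = 1232400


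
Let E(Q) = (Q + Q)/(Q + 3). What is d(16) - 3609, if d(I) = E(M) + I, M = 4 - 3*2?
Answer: -3597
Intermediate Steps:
M = -2 (M = 4 - 6 = -2)
E(Q) = 2*Q/(3 + Q) (E(Q) = (2*Q)/(3 + Q) = 2*Q/(3 + Q))
d(I) = -4 + I (d(I) = 2*(-2)/(3 - 2) + I = 2*(-2)/1 + I = 2*(-2)*1 + I = -4 + I)
d(16) - 3609 = (-4 + 16) - 3609 = 12 - 3609 = -3597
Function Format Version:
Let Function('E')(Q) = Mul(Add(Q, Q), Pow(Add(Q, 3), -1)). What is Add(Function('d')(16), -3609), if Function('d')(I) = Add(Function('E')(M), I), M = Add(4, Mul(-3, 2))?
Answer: -3597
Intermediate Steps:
M = -2 (M = Add(4, -6) = -2)
Function('E')(Q) = Mul(2, Q, Pow(Add(3, Q), -1)) (Function('E')(Q) = Mul(Mul(2, Q), Pow(Add(3, Q), -1)) = Mul(2, Q, Pow(Add(3, Q), -1)))
Function('d')(I) = Add(-4, I) (Function('d')(I) = Add(Mul(2, -2, Pow(Add(3, -2), -1)), I) = Add(Mul(2, -2, Pow(1, -1)), I) = Add(Mul(2, -2, 1), I) = Add(-4, I))
Add(Function('d')(16), -3609) = Add(Add(-4, 16), -3609) = Add(12, -3609) = -3597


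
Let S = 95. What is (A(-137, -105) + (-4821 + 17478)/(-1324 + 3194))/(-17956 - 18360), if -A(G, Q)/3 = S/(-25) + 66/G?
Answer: -1004967/1860759208 ≈ -0.00054008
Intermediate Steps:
A(G, Q) = 57/5 - 198/G (A(G, Q) = -3*(95/(-25) + 66/G) = -3*(95*(-1/25) + 66/G) = -3*(-19/5 + 66/G) = 57/5 - 198/G)
(A(-137, -105) + (-4821 + 17478)/(-1324 + 3194))/(-17956 - 18360) = ((57/5 - 198/(-137)) + (-4821 + 17478)/(-1324 + 3194))/(-17956 - 18360) = ((57/5 - 198*(-1/137)) + 12657/1870)/(-36316) = ((57/5 + 198/137) + 12657*(1/1870))*(-1/36316) = (8799/685 + 12657/1870)*(-1/36316) = (1004967/51238)*(-1/36316) = -1004967/1860759208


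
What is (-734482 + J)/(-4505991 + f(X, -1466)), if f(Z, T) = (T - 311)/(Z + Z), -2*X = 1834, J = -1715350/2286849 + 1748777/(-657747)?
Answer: 675394647214040338382/4143474479953686524517 ≈ 0.16300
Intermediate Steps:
J = -1709151750041/501389356401 (J = -1715350*1/2286849 + 1748777*(-1/657747) = -1715350/2286849 - 1748777/657747 = -1709151750041/501389356401 ≈ -3.4088)
X = -917 (X = -½*1834 = -917)
f(Z, T) = (-311 + T)/(2*Z) (f(Z, T) = (-311 + T)/((2*Z)) = (-311 + T)*(1/(2*Z)) = (-311 + T)/(2*Z))
(-734482 + J)/(-4505991 + f(X, -1466)) = (-734482 - 1709151750041/501389356401)/(-4505991 + (½)*(-311 - 1466)/(-917)) = -368263166419869323/(501389356401*(-4505991 + (½)*(-1/917)*(-1777))) = -368263166419869323/(501389356401*(-4505991 + 1777/1834)) = -368263166419869323/(501389356401*(-8263985717/1834)) = -368263166419869323/501389356401*(-1834/8263985717) = 675394647214040338382/4143474479953686524517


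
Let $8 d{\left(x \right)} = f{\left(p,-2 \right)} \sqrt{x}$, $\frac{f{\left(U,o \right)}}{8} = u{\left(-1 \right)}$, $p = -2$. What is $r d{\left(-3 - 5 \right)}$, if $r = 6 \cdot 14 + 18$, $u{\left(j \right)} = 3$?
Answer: $612 i \sqrt{2} \approx 865.5 i$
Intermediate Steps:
$f{\left(U,o \right)} = 24$ ($f{\left(U,o \right)} = 8 \cdot 3 = 24$)
$r = 102$ ($r = 84 + 18 = 102$)
$d{\left(x \right)} = 3 \sqrt{x}$ ($d{\left(x \right)} = \frac{24 \sqrt{x}}{8} = 3 \sqrt{x}$)
$r d{\left(-3 - 5 \right)} = 102 \cdot 3 \sqrt{-3 - 5} = 102 \cdot 3 \sqrt{-8} = 102 \cdot 3 \cdot 2 i \sqrt{2} = 102 \cdot 6 i \sqrt{2} = 612 i \sqrt{2}$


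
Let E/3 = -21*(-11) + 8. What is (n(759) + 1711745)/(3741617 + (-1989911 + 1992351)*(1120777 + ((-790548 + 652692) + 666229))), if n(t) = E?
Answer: 1712462/4027667617 ≈ 0.00042517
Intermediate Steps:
E = 717 (E = 3*(-21*(-11) + 8) = 3*(231 + 8) = 3*239 = 717)
n(t) = 717
(n(759) + 1711745)/(3741617 + (-1989911 + 1992351)*(1120777 + ((-790548 + 652692) + 666229))) = (717 + 1711745)/(3741617 + (-1989911 + 1992351)*(1120777 + ((-790548 + 652692) + 666229))) = 1712462/(3741617 + 2440*(1120777 + (-137856 + 666229))) = 1712462/(3741617 + 2440*(1120777 + 528373)) = 1712462/(3741617 + 2440*1649150) = 1712462/(3741617 + 4023926000) = 1712462/4027667617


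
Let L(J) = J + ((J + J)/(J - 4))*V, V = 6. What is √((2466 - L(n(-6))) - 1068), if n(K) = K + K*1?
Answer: √1401 ≈ 37.430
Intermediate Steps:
n(K) = 2*K (n(K) = K + K = 2*K)
L(J) = J + 12*J/(-4 + J) (L(J) = J + ((J + J)/(J - 4))*6 = J + ((2*J)/(-4 + J))*6 = J + (2*J/(-4 + J))*6 = J + 12*J/(-4 + J))
√((2466 - L(n(-6))) - 1068) = √((2466 - 2*(-6)*(8 + 2*(-6))/(-4 + 2*(-6))) - 1068) = √((2466 - (-12)*(8 - 12)/(-4 - 12)) - 1068) = √((2466 - (-12)*(-4)/(-16)) - 1068) = √((2466 - (-12)*(-1)*(-4)/16) - 1068) = √((2466 - 1*(-3)) - 1068) = √((2466 + 3) - 1068) = √(2469 - 1068) = √1401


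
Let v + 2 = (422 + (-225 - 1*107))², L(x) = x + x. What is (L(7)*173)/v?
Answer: 1211/4049 ≈ 0.29909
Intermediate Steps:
L(x) = 2*x
v = 8098 (v = -2 + (422 + (-225 - 1*107))² = -2 + (422 + (-225 - 107))² = -2 + (422 - 332)² = -2 + 90² = -2 + 8100 = 8098)
(L(7)*173)/v = ((2*7)*173)/8098 = (14*173)*(1/8098) = 2422*(1/8098) = 1211/4049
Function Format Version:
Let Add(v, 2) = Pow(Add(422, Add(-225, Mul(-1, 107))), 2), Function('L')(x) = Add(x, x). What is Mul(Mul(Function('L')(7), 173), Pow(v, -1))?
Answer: Rational(1211, 4049) ≈ 0.29909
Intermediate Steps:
Function('L')(x) = Mul(2, x)
v = 8098 (v = Add(-2, Pow(Add(422, Add(-225, Mul(-1, 107))), 2)) = Add(-2, Pow(Add(422, Add(-225, -107)), 2)) = Add(-2, Pow(Add(422, -332), 2)) = Add(-2, Pow(90, 2)) = Add(-2, 8100) = 8098)
Mul(Mul(Function('L')(7), 173), Pow(v, -1)) = Mul(Mul(Mul(2, 7), 173), Pow(8098, -1)) = Mul(Mul(14, 173), Rational(1, 8098)) = Mul(2422, Rational(1, 8098)) = Rational(1211, 4049)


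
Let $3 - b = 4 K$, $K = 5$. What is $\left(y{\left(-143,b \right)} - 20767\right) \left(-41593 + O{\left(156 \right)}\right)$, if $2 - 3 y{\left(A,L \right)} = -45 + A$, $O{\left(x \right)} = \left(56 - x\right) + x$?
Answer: $\frac{2579904607}{3} \approx 8.5997 \cdot 10^{8}$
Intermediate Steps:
$O{\left(x \right)} = 56$
$b = -17$ ($b = 3 - 4 \cdot 5 = 3 - 20 = -17$)
$y{\left(A,L \right)} = \frac{47}{3} - \frac{A}{3}$ ($y{\left(A,L \right)} = \frac{2}{3} - \frac{-45 + A}{3} = \frac{2}{3} - \left(-15 + \frac{A}{3}\right) = \frac{47}{3} - \frac{A}{3}$)
$\left(y{\left(-143,b \right)} - 20767\right) \left(-41593 + O{\left(156 \right)}\right) = \left(\left(\frac{47}{3} - - \frac{143}{3}\right) - 20767\right) \left(-41593 + 56\right) = \left(\left(\frac{47}{3} + \frac{143}{3}\right) - 20767\right) \left(-41537\right) = \left(\frac{190}{3} - 20767\right) \left(-41537\right) = \left(- \frac{62111}{3}\right) \left(-41537\right) = \frac{2579904607}{3}$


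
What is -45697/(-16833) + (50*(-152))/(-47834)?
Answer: 1156900549/402594861 ≈ 2.8736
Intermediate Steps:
-45697/(-16833) + (50*(-152))/(-47834) = -45697*(-1/16833) - 7600*(-1/47834) = 45697/16833 + 3800/23917 = 1156900549/402594861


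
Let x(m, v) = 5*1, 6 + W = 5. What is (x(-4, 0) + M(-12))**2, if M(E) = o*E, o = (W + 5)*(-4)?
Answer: 38809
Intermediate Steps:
W = -1 (W = -6 + 5 = -1)
x(m, v) = 5
o = -16 (o = (-1 + 5)*(-4) = 4*(-4) = -16)
M(E) = -16*E
(x(-4, 0) + M(-12))**2 = (5 - 16*(-12))**2 = (5 + 192)**2 = 197**2 = 38809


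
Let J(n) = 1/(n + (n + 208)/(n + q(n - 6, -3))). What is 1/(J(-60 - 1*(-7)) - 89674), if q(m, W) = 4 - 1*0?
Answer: -2752/246782897 ≈ -1.1151e-5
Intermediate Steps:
q(m, W) = 4 (q(m, W) = 4 + 0 = 4)
J(n) = 1/(n + (208 + n)/(4 + n)) (J(n) = 1/(n + (n + 208)/(n + 4)) = 1/(n + (208 + n)/(4 + n)))
1/(J(-60 - 1*(-7)) - 89674) = 1/((4 + (-60 - 1*(-7)))/(208 + (-60 - 1*(-7))² + 5*(-60 - 1*(-7))) - 89674) = 1/((4 + (-60 + 7))/(208 + (-60 + 7)² + 5*(-60 + 7)) - 89674) = 1/((4 - 53)/(208 + (-53)² + 5*(-53)) - 89674) = 1/(-49/(208 + 2809 - 265) - 89674) = 1/(-49/2752 - 89674) = 1/(-246782897/2752) = -2752/246782897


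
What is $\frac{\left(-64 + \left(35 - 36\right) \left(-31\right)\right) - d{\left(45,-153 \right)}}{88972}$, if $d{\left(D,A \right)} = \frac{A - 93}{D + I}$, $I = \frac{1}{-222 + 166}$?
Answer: $- \frac{69351}{224120468} \approx -0.00030944$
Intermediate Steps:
$I = - \frac{1}{56}$ ($I = \frac{1}{-56} = - \frac{1}{56} \approx -0.017857$)
$d{\left(D,A \right)} = \frac{-93 + A}{- \frac{1}{56} + D}$ ($d{\left(D,A \right)} = \frac{A - 93}{D - \frac{1}{56}} = \frac{A - 93}{- \frac{1}{56} + D} = \frac{-93 + A}{- \frac{1}{56} + D}$)
$\frac{\left(-64 + \left(35 - 36\right) \left(-31\right)\right) - d{\left(45,-153 \right)}}{88972} = \frac{\left(-64 + \left(35 - 36\right) \left(-31\right)\right) - \frac{56 \left(-93 - 153\right)}{-1 + 56 \cdot 45}}{88972} = \left(\left(-64 - -31\right) - 56 \frac{1}{-1 + 2520} \left(-246\right)\right) \frac{1}{88972} = \left(\left(-64 + 31\right) - 56 \cdot \frac{1}{2519} \left(-246\right)\right) \frac{1}{88972} = \left(-33 - 56 \cdot \frac{1}{2519} \left(-246\right)\right) \frac{1}{88972} = \left(-33 - - \frac{13776}{2519}\right) \frac{1}{88972} = \left(-33 + \frac{13776}{2519}\right) \frac{1}{88972} = \left(- \frac{69351}{2519}\right) \frac{1}{88972} = - \frac{69351}{224120468}$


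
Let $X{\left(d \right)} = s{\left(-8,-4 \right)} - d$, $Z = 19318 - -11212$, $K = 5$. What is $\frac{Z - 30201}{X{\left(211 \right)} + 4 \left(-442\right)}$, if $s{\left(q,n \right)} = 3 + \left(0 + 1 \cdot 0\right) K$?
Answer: $- \frac{329}{1976} \approx -0.1665$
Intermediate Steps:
$Z = 30530$ ($Z = 19318 + 11212 = 30530$)
$s{\left(q,n \right)} = 3$ ($s{\left(q,n \right)} = 3 + \left(0 + 1 \cdot 0\right) 5 = 3 + \left(0 + 0\right) 5 = 3 + 0 \cdot 5 = 3 + 0 = 3$)
$X{\left(d \right)} = 3 - d$
$\frac{Z - 30201}{X{\left(211 \right)} + 4 \left(-442\right)} = \frac{30530 - 30201}{\left(3 - 211\right) + 4 \left(-442\right)} = \frac{329}{\left(3 - 211\right) - 1768} = \frac{329}{-208 - 1768} = \frac{329}{-1976} = 329 \left(- \frac{1}{1976}\right) = - \frac{329}{1976}$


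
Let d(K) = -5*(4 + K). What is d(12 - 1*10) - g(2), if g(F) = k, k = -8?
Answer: -22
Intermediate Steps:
g(F) = -8
d(K) = -20 - 5*K
d(12 - 1*10) - g(2) = (-20 - 5*(12 - 1*10)) - 1*(-8) = (-20 - 5*(12 - 10)) + 8 = (-20 - 5*2) + 8 = (-20 - 10) + 8 = -30 + 8 = -22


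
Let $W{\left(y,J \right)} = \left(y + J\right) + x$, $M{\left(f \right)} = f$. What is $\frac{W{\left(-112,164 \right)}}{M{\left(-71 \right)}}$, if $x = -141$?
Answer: $\frac{89}{71} \approx 1.2535$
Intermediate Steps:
$W{\left(y,J \right)} = -141 + J + y$ ($W{\left(y,J \right)} = \left(y + J\right) - 141 = \left(J + y\right) - 141 = -141 + J + y$)
$\frac{W{\left(-112,164 \right)}}{M{\left(-71 \right)}} = \frac{-141 + 164 - 112}{-71} = \left(-89\right) \left(- \frac{1}{71}\right) = \frac{89}{71}$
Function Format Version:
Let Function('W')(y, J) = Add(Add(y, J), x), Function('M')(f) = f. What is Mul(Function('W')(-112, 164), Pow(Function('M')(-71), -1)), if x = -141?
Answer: Rational(89, 71) ≈ 1.2535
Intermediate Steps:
Function('W')(y, J) = Add(-141, J, y) (Function('W')(y, J) = Add(Add(y, J), -141) = Add(Add(J, y), -141) = Add(-141, J, y))
Mul(Function('W')(-112, 164), Pow(Function('M')(-71), -1)) = Mul(Add(-141, 164, -112), Pow(-71, -1)) = Mul(-89, Rational(-1, 71)) = Rational(89, 71)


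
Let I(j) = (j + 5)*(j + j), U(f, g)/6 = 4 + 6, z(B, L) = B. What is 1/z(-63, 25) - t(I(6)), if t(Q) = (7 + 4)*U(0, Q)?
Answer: -41581/63 ≈ -660.02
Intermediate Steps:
U(f, g) = 60 (U(f, g) = 6*(4 + 6) = 6*10 = 60)
I(j) = 2*j*(5 + j) (I(j) = (5 + j)*(2*j) = 2*j*(5 + j))
t(Q) = 660 (t(Q) = (7 + 4)*60 = 11*60 = 660)
1/z(-63, 25) - t(I(6)) = 1/(-63) - 1*660 = -1/63 - 660 = -41581/63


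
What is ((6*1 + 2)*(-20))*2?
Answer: -320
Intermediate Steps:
((6*1 + 2)*(-20))*2 = ((6 + 2)*(-20))*2 = (8*(-20))*2 = -160*2 = -320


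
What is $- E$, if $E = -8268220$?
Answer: $8268220$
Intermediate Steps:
$- E = \left(-1\right) \left(-8268220\right) = 8268220$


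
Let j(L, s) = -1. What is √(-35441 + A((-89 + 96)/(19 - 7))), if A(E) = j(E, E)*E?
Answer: I*√1275897/6 ≈ 188.26*I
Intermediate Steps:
A(E) = -E
√(-35441 + A((-89 + 96)/(19 - 7))) = √(-35441 - (-89 + 96)/(19 - 7)) = √(-35441 - 7/12) = √(-425299/12) = I*√1275897/6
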